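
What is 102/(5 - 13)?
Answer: -51/4 ≈ -12.750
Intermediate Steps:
102/(5 - 13) = 102/(-8) = 102*(-⅛) = -51/4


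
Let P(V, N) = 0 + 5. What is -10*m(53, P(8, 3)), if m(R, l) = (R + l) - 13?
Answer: -450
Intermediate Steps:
P(V, N) = 5
m(R, l) = -13 + R + l
-10*m(53, P(8, 3)) = -10*(-13 + 53 + 5) = -10*45 = -450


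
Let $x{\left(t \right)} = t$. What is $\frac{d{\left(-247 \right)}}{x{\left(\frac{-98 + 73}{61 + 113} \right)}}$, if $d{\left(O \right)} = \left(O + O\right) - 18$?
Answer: $\frac{89088}{25} \approx 3563.5$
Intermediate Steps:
$d{\left(O \right)} = -18 + 2 O$ ($d{\left(O \right)} = 2 O - 18 = -18 + 2 O$)
$\frac{d{\left(-247 \right)}}{x{\left(\frac{-98 + 73}{61 + 113} \right)}} = \frac{-18 + 2 \left(-247\right)}{\left(-98 + 73\right) \frac{1}{61 + 113}} = \frac{-18 - 494}{\left(-25\right) \frac{1}{174}} = - \frac{512}{\left(-25\right) \frac{1}{174}} = - \frac{512}{- \frac{25}{174}} = \left(-512\right) \left(- \frac{174}{25}\right) = \frac{89088}{25}$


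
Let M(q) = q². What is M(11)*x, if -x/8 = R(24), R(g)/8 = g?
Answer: -185856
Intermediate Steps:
R(g) = 8*g
x = -1536 (x = -64*24 = -8*192 = -1536)
M(11)*x = 11²*(-1536) = 121*(-1536) = -185856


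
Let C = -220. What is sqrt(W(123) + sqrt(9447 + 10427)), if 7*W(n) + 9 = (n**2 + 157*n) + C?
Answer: sqrt(239477 + 49*sqrt(19874))/7 ≈ 70.910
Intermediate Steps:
W(n) = -229/7 + n**2/7 + 157*n/7 (W(n) = -9/7 + ((n**2 + 157*n) - 220)/7 = -9/7 + (-220 + n**2 + 157*n)/7 = -9/7 + (-220/7 + n**2/7 + 157*n/7) = -229/7 + n**2/7 + 157*n/7)
sqrt(W(123) + sqrt(9447 + 10427)) = sqrt((-229/7 + (1/7)*123**2 + (157/7)*123) + sqrt(9447 + 10427)) = sqrt((-229/7 + (1/7)*15129 + 19311/7) + sqrt(19874)) = sqrt((-229/7 + 15129/7 + 19311/7) + sqrt(19874)) = sqrt(34211/7 + sqrt(19874))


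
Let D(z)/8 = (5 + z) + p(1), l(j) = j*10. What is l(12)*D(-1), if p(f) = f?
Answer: 4800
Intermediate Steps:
l(j) = 10*j
D(z) = 48 + 8*z (D(z) = 8*((5 + z) + 1) = 8*(6 + z) = 48 + 8*z)
l(12)*D(-1) = (10*12)*(48 + 8*(-1)) = 120*(48 - 8) = 120*40 = 4800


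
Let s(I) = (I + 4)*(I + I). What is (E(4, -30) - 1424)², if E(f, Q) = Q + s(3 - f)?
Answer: 2131600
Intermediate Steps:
s(I) = 2*I*(4 + I) (s(I) = (4 + I)*(2*I) = 2*I*(4 + I))
E(f, Q) = Q + 2*(3 - f)*(7 - f) (E(f, Q) = Q + 2*(3 - f)*(4 + (3 - f)) = Q + 2*(3 - f)*(7 - f))
(E(4, -30) - 1424)² = ((-30 + 2*(-7 + 4)*(-3 + 4)) - 1424)² = ((-30 + 2*(-3)*1) - 1424)² = ((-30 - 6) - 1424)² = (-36 - 1424)² = (-1460)² = 2131600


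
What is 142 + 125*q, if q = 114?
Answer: 14392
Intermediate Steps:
142 + 125*q = 142 + 125*114 = 142 + 14250 = 14392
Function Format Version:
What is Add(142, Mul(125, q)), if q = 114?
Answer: 14392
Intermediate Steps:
Add(142, Mul(125, q)) = Add(142, Mul(125, 114)) = Add(142, 14250) = 14392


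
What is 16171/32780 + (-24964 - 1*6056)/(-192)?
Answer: 21248759/131120 ≈ 162.06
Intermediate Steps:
16171/32780 + (-24964 - 1*6056)/(-192) = 16171*(1/32780) + (-24964 - 6056)*(-1/192) = 16171/32780 - 31020*(-1/192) = 16171/32780 + 2585/16 = 21248759/131120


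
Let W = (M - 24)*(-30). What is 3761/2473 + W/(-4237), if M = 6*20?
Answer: 23057597/10478101 ≈ 2.2006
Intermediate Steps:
M = 120
W = -2880 (W = (120 - 24)*(-30) = 96*(-30) = -2880)
3761/2473 + W/(-4237) = 3761/2473 - 2880/(-4237) = 3761*(1/2473) - 2880*(-1/4237) = 3761/2473 + 2880/4237 = 23057597/10478101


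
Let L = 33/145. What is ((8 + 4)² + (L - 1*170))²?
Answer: 13965169/21025 ≈ 664.22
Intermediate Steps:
L = 33/145 (L = 33*(1/145) = 33/145 ≈ 0.22759)
((8 + 4)² + (L - 1*170))² = ((8 + 4)² + (33/145 - 1*170))² = (12² + (33/145 - 170))² = (144 - 24617/145)² = (-3737/145)² = 13965169/21025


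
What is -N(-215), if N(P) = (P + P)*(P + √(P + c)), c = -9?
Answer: -92450 + 1720*I*√14 ≈ -92450.0 + 6435.6*I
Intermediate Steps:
N(P) = 2*P*(P + √(-9 + P)) (N(P) = (P + P)*(P + √(P - 9)) = (2*P)*(P + √(-9 + P)) = 2*P*(P + √(-9 + P)))
-N(-215) = -2*(-215)*(-215 + √(-9 - 215)) = -2*(-215)*(-215 + √(-224)) = -2*(-215)*(-215 + 4*I*√14) = -(92450 - 1720*I*√14) = -92450 + 1720*I*√14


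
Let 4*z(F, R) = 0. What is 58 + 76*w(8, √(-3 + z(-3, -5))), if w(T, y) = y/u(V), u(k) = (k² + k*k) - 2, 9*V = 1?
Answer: 58 - 1539*I*√3/40 ≈ 58.0 - 66.641*I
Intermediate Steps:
V = ⅑ (V = (⅑)*1 = ⅑ ≈ 0.11111)
u(k) = -2 + 2*k² (u(k) = (k² + k²) - 2 = 2*k² - 2 = -2 + 2*k²)
z(F, R) = 0 (z(F, R) = (¼)*0 = 0)
w(T, y) = -81*y/160 (w(T, y) = y/(-2 + 2*(⅑)²) = y/(-2 + 2*(1/81)) = y/(-2 + 2/81) = y/(-160/81) = y*(-81/160) = -81*y/160)
58 + 76*w(8, √(-3 + z(-3, -5))) = 58 + 76*(-81*√(-3 + 0)/160) = 58 + 76*(-81*I*√3/160) = 58 - 1539*I*√3/40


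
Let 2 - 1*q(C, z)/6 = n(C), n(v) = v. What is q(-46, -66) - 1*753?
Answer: -465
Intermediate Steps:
q(C, z) = 12 - 6*C
q(-46, -66) - 1*753 = (12 - 6*(-46)) - 1*753 = (12 + 276) - 753 = 288 - 753 = -465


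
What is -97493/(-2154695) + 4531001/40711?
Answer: 9766894237218/87719788145 ≈ 111.34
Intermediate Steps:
-97493/(-2154695) + 4531001/40711 = -97493*(-1/2154695) + 4531001*(1/40711) = 97493/2154695 + 4531001/40711 = 9766894237218/87719788145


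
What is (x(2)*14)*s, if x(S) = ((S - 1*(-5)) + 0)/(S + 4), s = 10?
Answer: 490/3 ≈ 163.33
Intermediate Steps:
x(S) = (5 + S)/(4 + S) (x(S) = ((S + 5) + 0)/(4 + S) = ((5 + S) + 0)/(4 + S) = (5 + S)/(4 + S))
(x(2)*14)*s = (((5 + 2)/(4 + 2))*14)*10 = ((7/6)*14)*10 = (49/3)*10 = 490/3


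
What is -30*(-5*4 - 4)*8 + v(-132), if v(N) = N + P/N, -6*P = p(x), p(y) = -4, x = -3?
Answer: 1114343/198 ≈ 5628.0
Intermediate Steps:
P = 2/3 (P = -1/6*(-4) = 2/3 ≈ 0.66667)
v(N) = N + 2/(3*N)
-30*(-5*4 - 4)*8 + v(-132) = -30*(-5*4 - 4)*8 + (-132 + (2/3)/(-132)) = -30*(-20 - 4)*8 + (-132 + (2/3)*(-1/132)) = -30*(-24)*8 + (-132 - 1/198) = 720*8 - 26137/198 = 5760 - 26137/198 = 1114343/198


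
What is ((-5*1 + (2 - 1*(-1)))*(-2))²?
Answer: 16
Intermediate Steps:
((-5*1 + (2 - 1*(-1)))*(-2))² = ((-5 + (2 + 1))*(-2))² = ((-5 + 3)*(-2))² = (-2*(-2))² = 4² = 16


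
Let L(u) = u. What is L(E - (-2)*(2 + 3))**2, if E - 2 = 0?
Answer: 144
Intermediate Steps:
E = 2 (E = 2 + 0 = 2)
L(E - (-2)*(2 + 3))**2 = (2 - (-2)*(2 + 3))**2 = (2 - (-2)*5)**2 = (2 - 1*(-10))**2 = (2 + 10)**2 = 12**2 = 144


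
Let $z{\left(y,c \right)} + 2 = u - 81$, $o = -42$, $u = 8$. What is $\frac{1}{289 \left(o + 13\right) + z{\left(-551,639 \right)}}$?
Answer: $- \frac{1}{8456} \approx -0.00011826$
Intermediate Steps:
$z{\left(y,c \right)} = -75$ ($z{\left(y,c \right)} = -2 + \left(8 - 81\right) = -2 - 73 = -75$)
$\frac{1}{289 \left(o + 13\right) + z{\left(-551,639 \right)}} = \frac{1}{289 \left(-42 + 13\right) - 75} = \frac{1}{289 \left(-29\right) - 75} = \frac{1}{-8381 - 75} = \frac{1}{-8456} = - \frac{1}{8456}$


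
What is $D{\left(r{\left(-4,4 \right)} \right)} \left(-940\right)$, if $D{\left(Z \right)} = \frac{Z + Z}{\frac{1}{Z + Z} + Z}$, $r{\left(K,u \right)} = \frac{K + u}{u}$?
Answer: $0$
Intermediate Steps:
$r{\left(K,u \right)} = \frac{K + u}{u}$
$D{\left(Z \right)} = \frac{2 Z}{Z + \frac{1}{2 Z}}$ ($D{\left(Z \right)} = \frac{2 Z}{\frac{1}{2 Z} + Z} = \frac{2 Z}{Z + \frac{1}{2 Z}}$)
$D{\left(r{\left(-4,4 \right)} \right)} \left(-940\right) = \frac{4 \left(\frac{-4 + 4}{4}\right)^{2}}{1 + 2 \left(\frac{-4 + 4}{4}\right)^{2}} \left(-940\right) = \frac{4 \left(\frac{1}{4} \cdot 0\right)^{2}}{1 + 2 \left(\frac{1}{4} \cdot 0\right)^{2}} \left(-940\right) = \frac{4 \cdot 0^{2}}{1 + 2 \cdot 0^{2}} \left(-940\right) = 4 \cdot 0 \frac{1}{1 + 2 \cdot 0} \left(-940\right) = 4 \cdot 0 \frac{1}{1 + 0} \left(-940\right) = 4 \cdot 0 \cdot 1^{-1} \left(-940\right) = 4 \cdot 0 \cdot 1 \left(-940\right) = 0 \left(-940\right) = 0$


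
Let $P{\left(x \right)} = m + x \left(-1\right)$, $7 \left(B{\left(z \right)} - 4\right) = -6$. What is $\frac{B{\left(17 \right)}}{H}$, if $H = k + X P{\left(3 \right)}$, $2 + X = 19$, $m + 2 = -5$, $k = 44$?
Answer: $- \frac{11}{441} \approx -0.024943$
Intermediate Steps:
$m = -7$ ($m = -2 - 5 = -7$)
$B{\left(z \right)} = \frac{22}{7}$ ($B{\left(z \right)} = 4 + \frac{1}{7} \left(-6\right) = 4 - \frac{6}{7} = \frac{22}{7}$)
$X = 17$ ($X = -2 + 19 = 17$)
$P{\left(x \right)} = -7 - x$ ($P{\left(x \right)} = -7 + x \left(-1\right) = -7 - x$)
$H = -126$ ($H = 44 + 17 \left(-7 - 3\right) = 44 + 17 \left(-10\right) = 44 - 170 = -126$)
$\frac{B{\left(17 \right)}}{H} = \frac{22}{7 \left(-126\right)} = \frac{22}{7} \left(- \frac{1}{126}\right) = - \frac{11}{441}$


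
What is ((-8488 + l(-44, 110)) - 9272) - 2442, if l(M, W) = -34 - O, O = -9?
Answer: -20227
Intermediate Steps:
l(M, W) = -25 (l(M, W) = -34 - 1*(-9) = -34 + 9 = -25)
((-8488 + l(-44, 110)) - 9272) - 2442 = ((-8488 - 25) - 9272) - 2442 = (-8513 - 9272) - 2442 = -17785 - 2442 = -20227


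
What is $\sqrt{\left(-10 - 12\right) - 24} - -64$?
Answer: $64 + i \sqrt{46} \approx 64.0 + 6.7823 i$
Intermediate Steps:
$\sqrt{\left(-10 - 12\right) - 24} - -64 = \sqrt{\left(-10 - 12\right) - 24} + 64 = \sqrt{-22 - 24} + 64 = \sqrt{-46} + 64 = i \sqrt{46} + 64 = 64 + i \sqrt{46}$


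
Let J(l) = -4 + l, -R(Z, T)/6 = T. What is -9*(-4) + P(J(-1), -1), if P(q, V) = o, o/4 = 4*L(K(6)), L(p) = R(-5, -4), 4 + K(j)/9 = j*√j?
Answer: 420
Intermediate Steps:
K(j) = -36 + 9*j^(3/2) (K(j) = -36 + 9*(j*√j) = -36 + 9*j^(3/2))
R(Z, T) = -6*T
L(p) = 24 (L(p) = -6*(-4) = 24)
o = 384 (o = 4*(4*24) = 4*96 = 384)
P(q, V) = 384
-9*(-4) + P(J(-1), -1) = -9*(-4) + 384 = 36 + 384 = 420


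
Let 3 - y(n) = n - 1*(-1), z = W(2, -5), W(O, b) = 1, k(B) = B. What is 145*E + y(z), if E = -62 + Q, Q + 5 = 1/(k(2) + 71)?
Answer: -708977/73 ≈ -9712.0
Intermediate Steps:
z = 1
Q = -364/73 (Q = -5 + 1/(2 + 71) = -5 + 1/73 = -364/73 ≈ -4.9863)
E = -4890/73 (E = -62 - 364/73 = -4890/73 ≈ -66.986)
y(n) = 2 - n (y(n) = 3 - (n - 1*(-1)) = 3 - (n + 1) = 3 - (1 + n) = 3 + (-1 - n) = 2 - n)
145*E + y(z) = 145*(-4890/73) + (2 - 1*1) = -709050/73 + (2 - 1) = -709050/73 + 1 = -708977/73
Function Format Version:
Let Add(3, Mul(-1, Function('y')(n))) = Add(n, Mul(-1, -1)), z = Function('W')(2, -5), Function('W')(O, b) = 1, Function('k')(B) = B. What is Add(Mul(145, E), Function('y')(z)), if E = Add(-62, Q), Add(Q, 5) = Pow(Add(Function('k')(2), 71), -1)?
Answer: Rational(-708977, 73) ≈ -9712.0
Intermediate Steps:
z = 1
Q = Rational(-364, 73) (Q = Add(-5, Pow(Add(2, 71), -1)) = Add(-5, Pow(73, -1)) = Add(-5, Rational(1, 73)) = Rational(-364, 73) ≈ -4.9863)
E = Rational(-4890, 73) (E = Add(-62, Rational(-364, 73)) = Rational(-4890, 73) ≈ -66.986)
Function('y')(n) = Add(2, Mul(-1, n)) (Function('y')(n) = Add(3, Mul(-1, Add(n, Mul(-1, -1)))) = Add(3, Mul(-1, Add(n, 1))) = Add(3, Mul(-1, Add(1, n))) = Add(3, Add(-1, Mul(-1, n))) = Add(2, Mul(-1, n)))
Add(Mul(145, E), Function('y')(z)) = Add(Mul(145, Rational(-4890, 73)), Add(2, Mul(-1, 1))) = Add(Rational(-709050, 73), Add(2, -1)) = Add(Rational(-709050, 73), 1) = Rational(-708977, 73)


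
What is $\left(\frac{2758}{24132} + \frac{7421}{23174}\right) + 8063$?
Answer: $\frac{563669318056}{69904371} \approx 8063.4$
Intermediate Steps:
$\left(\frac{2758}{24132} + \frac{7421}{23174}\right) + 8063 = \left(2758 \cdot \frac{1}{24132} + 7421 \cdot \frac{1}{23174}\right) + 8063 = \left(\frac{1379}{12066} + \frac{7421}{23174}\right) + 8063 = \frac{30374683}{69904371} + 8063 = \frac{563669318056}{69904371}$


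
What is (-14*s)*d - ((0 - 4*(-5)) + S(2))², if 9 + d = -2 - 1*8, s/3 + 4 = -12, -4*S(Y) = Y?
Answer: -52593/4 ≈ -13148.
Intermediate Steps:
S(Y) = -Y/4
s = -48 (s = -12 + 3*(-12) = -12 - 36 = -48)
d = -19 (d = -9 + (-2 - 1*8) = -9 + (-2 - 8) = -9 - 10 = -19)
(-14*s)*d - ((0 - 4*(-5)) + S(2))² = -14*(-48)*(-19) - ((0 - 4*(-5)) - ¼*2)² = 672*(-19) - ((0 + 20) - ½)² = -12768 - (20 - ½)² = -12768 - (39/2)² = -12768 - 1*1521/4 = -12768 - 1521/4 = -52593/4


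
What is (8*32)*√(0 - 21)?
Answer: 256*I*√21 ≈ 1173.1*I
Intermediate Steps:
(8*32)*√(0 - 21) = 256*√(-21) = 256*(I*√21) = 256*I*√21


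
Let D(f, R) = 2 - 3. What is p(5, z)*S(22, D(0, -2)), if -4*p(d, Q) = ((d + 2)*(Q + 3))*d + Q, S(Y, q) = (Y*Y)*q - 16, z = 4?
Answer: 31125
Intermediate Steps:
D(f, R) = -1
S(Y, q) = -16 + q*Y² (S(Y, q) = Y²*q - 16 = q*Y² - 16 = -16 + q*Y²)
p(d, Q) = -Q/4 - d*(2 + d)*(3 + Q)/4 (p(d, Q) = -(((d + 2)*(Q + 3))*d + Q)/4 = -(((2 + d)*(3 + Q))*d + Q)/4 = -(d*(2 + d)*(3 + Q) + Q)/4 = -(Q + d*(2 + d)*(3 + Q))/4 = -Q/4 - d*(2 + d)*(3 + Q)/4)
p(5, z)*S(22, D(0, -2)) = (-3/2*5 - ¾*5² - ¼*4 - ½*4*5 - ¼*4*5²)*(-16 - 1*22²) = (-15/2 - ¾*25 - 1 - 10 - ¼*4*25)*(-16 - 1*484) = (-15/2 - 75/4 - 1 - 10 - 25)*(-16 - 484) = -249/4*(-500) = 31125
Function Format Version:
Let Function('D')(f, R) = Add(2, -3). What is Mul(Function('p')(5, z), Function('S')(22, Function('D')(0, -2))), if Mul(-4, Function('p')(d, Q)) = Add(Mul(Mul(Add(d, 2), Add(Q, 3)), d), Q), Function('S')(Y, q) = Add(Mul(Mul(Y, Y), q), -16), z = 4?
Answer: 31125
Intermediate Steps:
Function('D')(f, R) = -1
Function('S')(Y, q) = Add(-16, Mul(q, Pow(Y, 2))) (Function('S')(Y, q) = Add(Mul(Pow(Y, 2), q), -16) = Add(Mul(q, Pow(Y, 2)), -16) = Add(-16, Mul(q, Pow(Y, 2))))
Function('p')(d, Q) = Add(Mul(Rational(-1, 4), Q), Mul(Rational(-1, 4), d, Add(2, d), Add(3, Q))) (Function('p')(d, Q) = Mul(Rational(-1, 4), Add(Mul(Mul(Add(d, 2), Add(Q, 3)), d), Q)) = Mul(Rational(-1, 4), Add(Mul(Mul(Add(2, d), Add(3, Q)), d), Q)) = Mul(Rational(-1, 4), Add(Mul(d, Add(2, d), Add(3, Q)), Q)) = Mul(Rational(-1, 4), Add(Q, Mul(d, Add(2, d), Add(3, Q)))) = Add(Mul(Rational(-1, 4), Q), Mul(Rational(-1, 4), d, Add(2, d), Add(3, Q))))
Mul(Function('p')(5, z), Function('S')(22, Function('D')(0, -2))) = Mul(Add(Mul(Rational(-3, 2), 5), Mul(Rational(-3, 4), Pow(5, 2)), Mul(Rational(-1, 4), 4), Mul(Rational(-1, 2), 4, 5), Mul(Rational(-1, 4), 4, Pow(5, 2))), Add(-16, Mul(-1, Pow(22, 2)))) = Mul(Add(Rational(-15, 2), Mul(Rational(-3, 4), 25), -1, -10, Mul(Rational(-1, 4), 4, 25)), Add(-16, Mul(-1, 484))) = Mul(Add(Rational(-15, 2), Rational(-75, 4), -1, -10, -25), Add(-16, -484)) = Mul(Rational(-249, 4), -500) = 31125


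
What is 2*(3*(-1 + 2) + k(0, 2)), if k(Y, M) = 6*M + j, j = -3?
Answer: 24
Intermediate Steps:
k(Y, M) = -3 + 6*M (k(Y, M) = 6*M - 3 = -3 + 6*M)
2*(3*(-1 + 2) + k(0, 2)) = 2*(3*(-1 + 2) + (-3 + 6*2)) = 2*(3*1 + (-3 + 12)) = 2*(3 + 9) = 2*12 = 24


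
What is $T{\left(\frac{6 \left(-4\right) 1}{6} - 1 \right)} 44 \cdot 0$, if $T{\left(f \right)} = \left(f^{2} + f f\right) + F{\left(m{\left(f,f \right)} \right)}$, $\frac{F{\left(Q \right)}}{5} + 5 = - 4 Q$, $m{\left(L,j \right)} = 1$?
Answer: $0$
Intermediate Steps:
$F{\left(Q \right)} = -25 - 20 Q$ ($F{\left(Q \right)} = -25 + 5 \left(- 4 Q\right) = -25 - 20 Q$)
$T{\left(f \right)} = -45 + 2 f^{2}$ ($T{\left(f \right)} = \left(f^{2} + f f\right) - 45 = \left(f^{2} + f^{2}\right) - 45 = 2 f^{2} - 45 = -45 + 2 f^{2}$)
$T{\left(\frac{6 \left(-4\right) 1}{6} - 1 \right)} 44 \cdot 0 = \left(-45 + 2 \left(\frac{6 \left(-4\right) 1}{6} - 1\right)^{2}\right) 44 \cdot 0 = \left(-45 + 2 \left(\left(-24\right) 1 \cdot \frac{1}{6} - 1\right)^{2}\right) 44 \cdot 0 = \left(-45 + 2 \left(\left(-24\right) \frac{1}{6} - 1\right)^{2}\right) 44 \cdot 0 = \left(-45 + 2 \left(-4 - 1\right)^{2}\right) 44 \cdot 0 = \left(-45 + 2 \left(-5\right)^{2}\right) 44 \cdot 0 = \left(-45 + 2 \cdot 25\right) 44 \cdot 0 = \left(-45 + 50\right) 44 \cdot 0 = 5 \cdot 44 \cdot 0 = 220 \cdot 0 = 0$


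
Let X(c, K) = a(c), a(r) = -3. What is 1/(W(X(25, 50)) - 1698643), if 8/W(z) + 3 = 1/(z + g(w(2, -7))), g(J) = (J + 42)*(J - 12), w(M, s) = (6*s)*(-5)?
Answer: -74839/127124943049 ≈ -5.8870e-7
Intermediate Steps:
w(M, s) = -30*s
g(J) = (-12 + J)*(42 + J) (g(J) = (42 + J)*(-12 + J) = (-12 + J)*(42 + J))
X(c, K) = -3
W(z) = 8/(-3 + 1/(49896 + z)) (W(z) = 8/(-3 + 1/(z + (-504 + (-30*(-7))² + 30*(-30*(-7))))) = 8/(-3 + 1/(z + (-504 + 210² + 30*210))) = 8/(-3 + 1/(z + (-504 + 44100 + 6300))) = 8/(-3 + 1/(z + 49896)) = 8/(-3 + 1/(49896 + z)))
1/(W(X(25, 50)) - 1698643) = 1/(8*(-49896 - 1*(-3))/(149687 + 3*(-3)) - 1698643) = 1/(8*(-49896 + 3)/(149687 - 9) - 1698643) = 1/(8*(-49893)/149678 - 1698643) = 1/(8*(1/149678)*(-49893) - 1698643) = 1/(-199572/74839 - 1698643) = 1/(-127124943049/74839) = -74839/127124943049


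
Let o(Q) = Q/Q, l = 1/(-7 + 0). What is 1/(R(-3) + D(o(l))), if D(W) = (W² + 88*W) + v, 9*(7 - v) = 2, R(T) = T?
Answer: 9/835 ≈ 0.010778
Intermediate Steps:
v = 61/9 (v = 7 - ⅑*2 = 7 - 2/9 = 61/9 ≈ 6.7778)
l = -⅐ (l = 1/(-7) = -⅐ ≈ -0.14286)
o(Q) = 1
D(W) = 61/9 + W² + 88*W (D(W) = (W² + 88*W) + 61/9 = 61/9 + W² + 88*W)
1/(R(-3) + D(o(l))) = 1/(-3 + (61/9 + 1² + 88*1)) = 1/(-3 + (61/9 + 1 + 88)) = 1/(-3 + 862/9) = 1/(835/9) = 9/835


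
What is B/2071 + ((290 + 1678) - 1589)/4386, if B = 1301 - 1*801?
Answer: 2977909/9083406 ≈ 0.32784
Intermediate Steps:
B = 500 (B = 1301 - 801 = 500)
B/2071 + ((290 + 1678) - 1589)/4386 = 500/2071 + ((290 + 1678) - 1589)/4386 = 500*(1/2071) + (1968 - 1589)*(1/4386) = 500/2071 + 379*(1/4386) = 500/2071 + 379/4386 = 2977909/9083406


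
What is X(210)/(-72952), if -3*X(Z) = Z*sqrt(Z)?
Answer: 35*sqrt(210)/36476 ≈ 0.013905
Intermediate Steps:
X(Z) = -Z**(3/2)/3 (X(Z) = -Z*sqrt(Z)/3 = -Z**(3/2)/3)
X(210)/(-72952) = -70*sqrt(210)/(-72952) = -70*sqrt(210)*(-1/72952) = 35*sqrt(210)/36476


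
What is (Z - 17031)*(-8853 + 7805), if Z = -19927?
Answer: 38731984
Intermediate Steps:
(Z - 17031)*(-8853 + 7805) = (-19927 - 17031)*(-8853 + 7805) = -36958*(-1048) = 38731984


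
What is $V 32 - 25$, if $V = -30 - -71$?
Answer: $1287$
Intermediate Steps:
$V = 41$ ($V = -30 + 71 = 41$)
$V 32 - 25 = 41 \cdot 32 - 25 = 1312 - 25 = 1287$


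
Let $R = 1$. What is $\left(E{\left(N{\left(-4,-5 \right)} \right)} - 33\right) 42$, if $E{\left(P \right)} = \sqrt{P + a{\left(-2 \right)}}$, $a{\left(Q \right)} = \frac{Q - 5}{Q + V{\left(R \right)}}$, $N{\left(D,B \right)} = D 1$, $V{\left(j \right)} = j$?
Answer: $-1386 + 42 \sqrt{3} \approx -1313.3$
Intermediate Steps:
$N{\left(D,B \right)} = D$
$a{\left(Q \right)} = \frac{-5 + Q}{1 + Q}$ ($a{\left(Q \right)} = \frac{Q - 5}{Q + 1} = \frac{-5 + Q}{1 + Q}$)
$E{\left(P \right)} = \sqrt{7 + P}$ ($E{\left(P \right)} = \sqrt{P + \frac{-5 - 2}{1 - 2}} = \sqrt{P + \frac{1}{-1} \left(-7\right)} = \sqrt{P - -7} = \sqrt{P + 7} = \sqrt{7 + P}$)
$\left(E{\left(N{\left(-4,-5 \right)} \right)} - 33\right) 42 = \left(\sqrt{7 - 4} - 33\right) 42 = \left(\sqrt{3} - 33\right) 42 = \left(-33 + \sqrt{3}\right) 42 = -1386 + 42 \sqrt{3}$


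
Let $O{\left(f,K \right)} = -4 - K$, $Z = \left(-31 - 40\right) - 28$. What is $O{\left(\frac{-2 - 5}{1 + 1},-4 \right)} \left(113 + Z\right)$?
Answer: $0$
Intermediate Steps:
$Z = -99$ ($Z = -71 - 28 = -99$)
$O{\left(\frac{-2 - 5}{1 + 1},-4 \right)} \left(113 + Z\right) = \left(-4 - -4\right) \left(113 - 99\right) = \left(-4 + 4\right) 14 = 0 \cdot 14 = 0$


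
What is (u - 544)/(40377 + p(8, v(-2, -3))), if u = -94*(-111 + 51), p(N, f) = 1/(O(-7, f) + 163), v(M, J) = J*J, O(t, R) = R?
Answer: 876512/6944845 ≈ 0.12621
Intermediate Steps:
v(M, J) = J²
p(N, f) = 1/(163 + f) (p(N, f) = 1/(f + 163) = 1/(163 + f))
u = 5640 (u = -94*(-60) = 5640)
(u - 544)/(40377 + p(8, v(-2, -3))) = (5640 - 544)/(40377 + 1/(163 + (-3)²)) = 5096/(40377 + 1/(163 + 9)) = 5096/(40377 + 1/172) = 5096/(6944845/172) = 5096*(172/6944845) = 876512/6944845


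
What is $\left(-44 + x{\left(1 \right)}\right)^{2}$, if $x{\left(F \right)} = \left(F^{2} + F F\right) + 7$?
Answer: $1225$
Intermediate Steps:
$x{\left(F \right)} = 7 + 2 F^{2}$ ($x{\left(F \right)} = \left(F^{2} + F^{2}\right) + 7 = 2 F^{2} + 7 = 7 + 2 F^{2}$)
$\left(-44 + x{\left(1 \right)}\right)^{2} = \left(-44 + \left(7 + 2 \cdot 1^{2}\right)\right)^{2} = \left(-44 + \left(7 + 2 \cdot 1\right)\right)^{2} = \left(-44 + \left(7 + 2\right)\right)^{2} = \left(-44 + 9\right)^{2} = \left(-35\right)^{2} = 1225$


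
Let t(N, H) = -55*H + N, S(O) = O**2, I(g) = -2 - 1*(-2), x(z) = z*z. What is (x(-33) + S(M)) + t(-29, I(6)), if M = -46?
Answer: 3176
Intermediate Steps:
x(z) = z**2
I(g) = 0 (I(g) = -2 + 2 = 0)
t(N, H) = N - 55*H
(x(-33) + S(M)) + t(-29, I(6)) = ((-33)**2 + (-46)**2) + (-29 - 55*0) = (1089 + 2116) + (-29 + 0) = 3205 - 29 = 3176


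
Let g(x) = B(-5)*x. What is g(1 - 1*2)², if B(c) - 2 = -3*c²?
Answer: 5329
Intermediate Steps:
B(c) = 2 - 3*c²
g(x) = -73*x (g(x) = (2 - 3*(-5)²)*x = (2 - 3*25)*x = (2 - 75)*x = -73*x)
g(1 - 1*2)² = (-73*(1 - 1*2))² = (-73*(1 - 2))² = (-73*(-1))² = 73² = 5329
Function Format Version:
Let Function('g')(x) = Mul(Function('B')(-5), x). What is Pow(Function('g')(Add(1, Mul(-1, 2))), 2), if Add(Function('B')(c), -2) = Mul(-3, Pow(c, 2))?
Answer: 5329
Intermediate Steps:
Function('B')(c) = Add(2, Mul(-3, Pow(c, 2)))
Function('g')(x) = Mul(-73, x) (Function('g')(x) = Mul(Add(2, Mul(-3, Pow(-5, 2))), x) = Mul(Add(2, Mul(-3, 25)), x) = Mul(Add(2, -75), x) = Mul(-73, x))
Pow(Function('g')(Add(1, Mul(-1, 2))), 2) = Pow(Mul(-73, Add(1, Mul(-1, 2))), 2) = Pow(Mul(-73, Add(1, -2)), 2) = Pow(Mul(-73, -1), 2) = Pow(73, 2) = 5329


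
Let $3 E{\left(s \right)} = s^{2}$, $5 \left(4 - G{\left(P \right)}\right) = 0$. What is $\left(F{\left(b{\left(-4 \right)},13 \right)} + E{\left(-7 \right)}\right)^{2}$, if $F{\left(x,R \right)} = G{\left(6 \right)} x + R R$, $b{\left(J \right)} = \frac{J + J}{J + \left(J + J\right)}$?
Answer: $35344$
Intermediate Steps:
$G{\left(P \right)} = 4$ ($G{\left(P \right)} = 4 - 0 = 4 + 0 = 4$)
$b{\left(J \right)} = \frac{2}{3}$ ($b{\left(J \right)} = \frac{2 J}{J + 2 J} = \frac{2 J}{3 J} = 2 J \frac{1}{3 J} = \frac{2}{3}$)
$F{\left(x,R \right)} = R^{2} + 4 x$ ($F{\left(x,R \right)} = 4 x + R R = 4 x + R^{2} = R^{2} + 4 x$)
$E{\left(s \right)} = \frac{s^{2}}{3}$
$\left(F{\left(b{\left(-4 \right)},13 \right)} + E{\left(-7 \right)}\right)^{2} = \left(\left(13^{2} + 4 \cdot \frac{2}{3}\right) + \frac{\left(-7\right)^{2}}{3}\right)^{2} = \left(\left(169 + \frac{8}{3}\right) + \frac{1}{3} \cdot 49\right)^{2} = \left(\frac{515}{3} + \frac{49}{3}\right)^{2} = 188^{2} = 35344$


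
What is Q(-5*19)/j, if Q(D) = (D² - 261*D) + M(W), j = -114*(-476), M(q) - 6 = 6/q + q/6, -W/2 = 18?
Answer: 202919/325584 ≈ 0.62325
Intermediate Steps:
W = -36 (W = -2*18 = -36)
M(q) = 6 + 6/q + q/6 (M(q) = 6 + (6/q + q/6) = 6 + 6/q + q/6)
j = 54264
Q(D) = -⅙ + D² - 261*D (Q(D) = (D² - 261*D) + (6 + 6/(-36) + (⅙)*(-36)) = (D² - 261*D) + (6 + 6*(-1/36) - 6) = (D² - 261*D) + (6 - ⅙ - 6) = (D² - 261*D) - ⅙ = -⅙ + D² - 261*D)
Q(-5*19)/j = (-⅙ + (-5*19)² - (-1305)*19)/54264 = (-⅙ + (-95)² - 261*(-95))*(1/54264) = (-⅙ + 9025 + 24795)*(1/54264) = (202919/6)*(1/54264) = 202919/325584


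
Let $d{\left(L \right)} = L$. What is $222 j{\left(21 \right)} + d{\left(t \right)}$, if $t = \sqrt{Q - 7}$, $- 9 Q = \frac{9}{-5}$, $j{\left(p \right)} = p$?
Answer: $4662 + \frac{i \sqrt{170}}{5} \approx 4662.0 + 2.6077 i$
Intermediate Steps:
$Q = \frac{1}{5}$ ($Q = - \frac{9 \frac{1}{-5}}{9} = - \frac{9 \left(- \frac{1}{5}\right)}{9} = \left(- \frac{1}{9}\right) \left(- \frac{9}{5}\right) = \frac{1}{5} \approx 0.2$)
$t = \frac{i \sqrt{170}}{5}$ ($t = \sqrt{\frac{1}{5} - 7} = \sqrt{- \frac{34}{5}} = \frac{i \sqrt{170}}{5} \approx 2.6077 i$)
$222 j{\left(21 \right)} + d{\left(t \right)} = 222 \cdot 21 + \frac{i \sqrt{170}}{5} = 4662 + \frac{i \sqrt{170}}{5}$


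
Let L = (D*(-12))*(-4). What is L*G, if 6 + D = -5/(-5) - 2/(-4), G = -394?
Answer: 85104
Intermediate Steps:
D = -9/2 (D = -6 + (-5/(-5) - 2/(-4)) = -6 + (-5*(-1/5) - 2*(-1/4)) = -6 + (1 + 1/2) = -6 + 3/2 = -9/2 ≈ -4.5000)
L = -216 (L = -9/2*(-12)*(-4) = 54*(-4) = -216)
L*G = -216*(-394) = 85104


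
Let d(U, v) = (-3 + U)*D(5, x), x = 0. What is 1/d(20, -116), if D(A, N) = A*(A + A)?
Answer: 1/850 ≈ 0.0011765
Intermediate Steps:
D(A, N) = 2*A² (D(A, N) = A*(2*A) = 2*A²)
d(U, v) = -150 + 50*U (d(U, v) = (-3 + U)*(2*5²) = (-3 + U)*(2*25) = (-3 + U)*50 = -150 + 50*U)
1/d(20, -116) = 1/(-150 + 50*20) = 1/(-150 + 1000) = 1/850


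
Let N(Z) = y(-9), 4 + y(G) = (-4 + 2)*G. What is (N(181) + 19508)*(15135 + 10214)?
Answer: 494863178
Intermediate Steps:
y(G) = -4 - 2*G (y(G) = -4 + (-4 + 2)*G = -4 - 2*G)
N(Z) = 14 (N(Z) = -4 - 2*(-9) = -4 + 18 = 14)
(N(181) + 19508)*(15135 + 10214) = (14 + 19508)*(15135 + 10214) = 19522*25349 = 494863178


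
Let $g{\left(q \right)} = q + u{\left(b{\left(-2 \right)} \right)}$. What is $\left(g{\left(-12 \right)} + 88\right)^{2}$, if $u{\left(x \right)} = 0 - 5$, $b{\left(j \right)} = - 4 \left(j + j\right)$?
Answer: $5041$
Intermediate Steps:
$b{\left(j \right)} = - 8 j$ ($b{\left(j \right)} = - 4 \cdot 2 j = - 8 j$)
$u{\left(x \right)} = -5$ ($u{\left(x \right)} = 0 - 5 = -5$)
$g{\left(q \right)} = -5 + q$ ($g{\left(q \right)} = q - 5 = -5 + q$)
$\left(g{\left(-12 \right)} + 88\right)^{2} = \left(\left(-5 - 12\right) + 88\right)^{2} = \left(-17 + 88\right)^{2} = 71^{2} = 5041$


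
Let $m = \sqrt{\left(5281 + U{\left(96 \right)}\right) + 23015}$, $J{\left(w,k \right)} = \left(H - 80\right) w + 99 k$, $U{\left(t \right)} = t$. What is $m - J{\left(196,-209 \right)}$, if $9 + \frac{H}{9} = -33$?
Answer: $110459 + 26 \sqrt{42} \approx 1.1063 \cdot 10^{5}$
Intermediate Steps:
$H = -378$ ($H = -81 + 9 \left(-33\right) = -81 - 297 = -378$)
$J{\left(w,k \right)} = - 458 w + 99 k$ ($J{\left(w,k \right)} = \left(-378 - 80\right) w + 99 k = - 458 w + 99 k$)
$m = 26 \sqrt{42}$ ($m = \sqrt{\left(5281 + 96\right) + 23015} = \sqrt{5377 + 23015} = \sqrt{28392} = 26 \sqrt{42} \approx 168.5$)
$m - J{\left(196,-209 \right)} = 26 \sqrt{42} - \left(\left(-458\right) 196 + 99 \left(-209\right)\right) = 26 \sqrt{42} - \left(-89768 - 20691\right) = 26 \sqrt{42} - -110459 = 26 \sqrt{42} + 110459 = 110459 + 26 \sqrt{42}$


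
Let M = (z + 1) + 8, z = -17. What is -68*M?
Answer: 544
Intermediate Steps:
M = -8 (M = (-17 + 1) + 8 = -16 + 8 = -8)
-68*M = -68*(-8) = 544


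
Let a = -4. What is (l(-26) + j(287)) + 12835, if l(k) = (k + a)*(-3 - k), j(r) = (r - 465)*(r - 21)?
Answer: -35203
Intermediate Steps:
j(r) = (-465 + r)*(-21 + r)
l(k) = (-4 + k)*(-3 - k) (l(k) = (k - 4)*(-3 - k) = (-4 + k)*(-3 - k))
(l(-26) + j(287)) + 12835 = ((12 - 26 - 1*(-26)**2) + (9765 + 287**2 - 486*287)) + 12835 = ((12 - 26 - 1*676) + (9765 + 82369 - 139482)) + 12835 = ((12 - 26 - 676) - 47348) + 12835 = (-690 - 47348) + 12835 = -48038 + 12835 = -35203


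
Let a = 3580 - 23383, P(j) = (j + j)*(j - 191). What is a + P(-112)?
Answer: 48069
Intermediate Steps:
P(j) = 2*j*(-191 + j) (P(j) = (2*j)*(-191 + j) = 2*j*(-191 + j))
a = -19803
a + P(-112) = -19803 + 2*(-112)*(-191 - 112) = -19803 + 2*(-112)*(-303) = -19803 + 67872 = 48069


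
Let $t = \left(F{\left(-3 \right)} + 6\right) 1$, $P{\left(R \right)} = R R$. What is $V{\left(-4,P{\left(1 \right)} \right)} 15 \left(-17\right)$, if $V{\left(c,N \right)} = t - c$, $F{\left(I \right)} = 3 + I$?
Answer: $-2550$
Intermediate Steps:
$P{\left(R \right)} = R^{2}$
$t = 6$ ($t = \left(\left(3 - 3\right) + 6\right) 1 = \left(0 + 6\right) 1 = 6 \cdot 1 = 6$)
$V{\left(c,N \right)} = 6 - c$
$V{\left(-4,P{\left(1 \right)} \right)} 15 \left(-17\right) = \left(6 - -4\right) 15 \left(-17\right) = \left(6 + 4\right) 15 \left(-17\right) = 10 \cdot 15 \left(-17\right) = 150 \left(-17\right) = -2550$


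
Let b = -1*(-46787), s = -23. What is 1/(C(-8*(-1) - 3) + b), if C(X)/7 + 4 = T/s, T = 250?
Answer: 23/1073707 ≈ 2.1421e-5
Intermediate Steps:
b = 46787
C(X) = -2394/23 (C(X) = -28 + 7*(250/(-23)) = -28 + 7*(250*(-1/23)) = -28 + 7*(-250/23) = -28 - 1750/23 = -2394/23)
1/(C(-8*(-1) - 3) + b) = 1/(-2394/23 + 46787) = 1/(1073707/23) = 23/1073707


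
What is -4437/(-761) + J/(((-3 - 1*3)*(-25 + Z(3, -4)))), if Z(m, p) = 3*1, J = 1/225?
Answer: 131779661/22601700 ≈ 5.8305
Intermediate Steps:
J = 1/225 ≈ 0.0044444
Z(m, p) = 3
-4437/(-761) + J/(((-3 - 1*3)*(-25 + Z(3, -4)))) = -4437/(-761) + 1/(225*(((-3 - 1*3)*(-25 + 3)))) = -4437*(-1/761) + 1/(225*(((-3 - 3)*(-22)))) = 4437/761 + 1/(225*((-6*(-22)))) = 4437/761 + (1/225)/132 = 4437/761 + (1/225)*(1/132) = 4437/761 + 1/29700 = 131779661/22601700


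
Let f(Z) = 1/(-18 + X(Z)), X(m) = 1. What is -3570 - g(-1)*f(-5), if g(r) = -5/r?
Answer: -60685/17 ≈ -3569.7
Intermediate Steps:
f(Z) = -1/17 (f(Z) = 1/(-18 + 1) = 1/(-17) = -1/17)
-3570 - g(-1)*f(-5) = -3570 - (-5/(-1))*(-1)/17 = -3570 - (-5*(-1))*(-1)/17 = -3570 - 5*(-1)/17 = -3570 - 1*(-5/17) = -3570 + 5/17 = -60685/17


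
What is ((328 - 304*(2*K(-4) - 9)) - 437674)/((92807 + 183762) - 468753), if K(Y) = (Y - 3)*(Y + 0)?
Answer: 225817/96092 ≈ 2.3500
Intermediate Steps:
K(Y) = Y*(-3 + Y) (K(Y) = (-3 + Y)*Y = Y*(-3 + Y))
((328 - 304*(2*K(-4) - 9)) - 437674)/((92807 + 183762) - 468753) = ((328 - 304*(2*(-4*(-3 - 4)) - 9)) - 437674)/((92807 + 183762) - 468753) = ((328 - 304*(2*(-4*(-7)) - 9)) - 437674)/(276569 - 468753) = ((328 - 304*(2*28 - 9)) - 437674)/(-192184) = ((328 - 304*(56 - 9)) - 437674)*(-1/192184) = ((328 - 304*47) - 437674)*(-1/192184) = ((328 - 14288) - 437674)*(-1/192184) = (-13960 - 437674)*(-1/192184) = -451634*(-1/192184) = 225817/96092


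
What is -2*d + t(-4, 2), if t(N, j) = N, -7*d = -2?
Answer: -32/7 ≈ -4.5714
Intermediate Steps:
d = 2/7 (d = -⅐*(-2) = 2/7 ≈ 0.28571)
-2*d + t(-4, 2) = -2*2/7 - 4 = -4/7 - 4 = -32/7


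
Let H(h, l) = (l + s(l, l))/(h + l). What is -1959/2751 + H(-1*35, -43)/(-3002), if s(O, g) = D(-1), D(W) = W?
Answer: -38236054/53680263 ≈ -0.71229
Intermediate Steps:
s(O, g) = -1
H(h, l) = (-1 + l)/(h + l) (H(h, l) = (l - 1)/(h + l) = (-1 + l)/(h + l))
-1959/2751 + H(-1*35, -43)/(-3002) = -1959/2751 + ((-1 - 43)/(-1*35 - 43))/(-3002) = -1959*1/2751 + (-44/(-35 - 43))*(-1/3002) = -653/917 + (-44/(-78))*(-1/3002) = -653/917 - 1/78*(-44)*(-1/3002) = -653/917 + (22/39)*(-1/3002) = -653/917 - 11/58539 = -38236054/53680263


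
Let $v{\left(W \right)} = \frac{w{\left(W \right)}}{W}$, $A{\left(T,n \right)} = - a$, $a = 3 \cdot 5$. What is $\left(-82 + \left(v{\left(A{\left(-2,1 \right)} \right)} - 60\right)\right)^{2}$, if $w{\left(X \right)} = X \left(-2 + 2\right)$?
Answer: $20164$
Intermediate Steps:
$w{\left(X \right)} = 0$ ($w{\left(X \right)} = X 0 = 0$)
$a = 15$
$A{\left(T,n \right)} = -15$ ($A{\left(T,n \right)} = \left(-1\right) 15 = -15$)
$v{\left(W \right)} = 0$ ($v{\left(W \right)} = \frac{0}{W} = 0$)
$\left(-82 + \left(v{\left(A{\left(-2,1 \right)} \right)} - 60\right)\right)^{2} = \left(-82 + \left(0 - 60\right)\right)^{2} = \left(-82 - 60\right)^{2} = \left(-142\right)^{2} = 20164$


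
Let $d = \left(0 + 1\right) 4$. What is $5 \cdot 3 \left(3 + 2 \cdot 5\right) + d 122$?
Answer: $683$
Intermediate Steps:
$d = 4$ ($d = 1 \cdot 4 = 4$)
$5 \cdot 3 \left(3 + 2 \cdot 5\right) + d 122 = 5 \cdot 3 \left(3 + 2 \cdot 5\right) + 4 \cdot 122 = 15 \left(3 + 10\right) + 488 = 15 \cdot 13 + 488 = 195 + 488 = 683$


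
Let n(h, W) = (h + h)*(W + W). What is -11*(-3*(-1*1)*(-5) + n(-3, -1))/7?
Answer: 33/7 ≈ 4.7143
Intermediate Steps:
n(h, W) = 4*W*h (n(h, W) = (2*h)*(2*W) = 4*W*h)
-11*(-3*(-1*1)*(-5) + n(-3, -1))/7 = -11*(-3*(-1*1)*(-5) + 4*(-1)*(-3))/7 = -11*(-(-3)*(-5) + 12)*(⅐) = -11*(-3*5 + 12)*(⅐) = -11*(-15 + 12)*(⅐) = -11*(-3)*(⅐) = 33*(⅐) = 33/7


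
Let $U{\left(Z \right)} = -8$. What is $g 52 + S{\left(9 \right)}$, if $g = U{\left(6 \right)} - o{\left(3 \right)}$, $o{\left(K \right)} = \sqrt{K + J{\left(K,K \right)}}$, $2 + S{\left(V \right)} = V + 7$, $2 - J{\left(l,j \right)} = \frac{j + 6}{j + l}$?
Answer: $-402 - 26 \sqrt{14} \approx -499.28$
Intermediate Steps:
$J{\left(l,j \right)} = 2 - \frac{6 + j}{j + l}$ ($J{\left(l,j \right)} = 2 - \frac{j + 6}{j + l} = 2 - \frac{6 + j}{j + l}$)
$S{\left(V \right)} = 5 + V$ ($S{\left(V \right)} = -2 + \left(V + 7\right) = -2 + \left(7 + V\right) = 5 + V$)
$o{\left(K \right)} = \sqrt{K + \frac{-6 + 3 K}{2 K}}$ ($o{\left(K \right)} = \sqrt{K + \frac{-6 + K + 2 K}{K + K}} = \sqrt{K + \frac{-6 + 3 K}{2 K}}$)
$g = -8 - \frac{\sqrt{14}}{2}$ ($g = -8 - \frac{\sqrt{6 - \frac{12}{3} + 4 \cdot 3}}{2} = -8 - \frac{\sqrt{6 - 4 + 12}}{2} = -8 - \frac{\sqrt{14}}{2} \approx -9.8708$)
$g 52 + S{\left(9 \right)} = \left(-8 - \frac{\sqrt{14}}{2}\right) 52 + \left(5 + 9\right) = \left(-416 - 26 \sqrt{14}\right) + 14 = -402 - 26 \sqrt{14}$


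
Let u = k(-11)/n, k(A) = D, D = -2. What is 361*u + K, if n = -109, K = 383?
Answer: 42469/109 ≈ 389.62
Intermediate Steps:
k(A) = -2
u = 2/109 (u = -2/(-109) = -2*(-1/109) = 2/109 ≈ 0.018349)
361*u + K = 361*(2/109) + 383 = 722/109 + 383 = 42469/109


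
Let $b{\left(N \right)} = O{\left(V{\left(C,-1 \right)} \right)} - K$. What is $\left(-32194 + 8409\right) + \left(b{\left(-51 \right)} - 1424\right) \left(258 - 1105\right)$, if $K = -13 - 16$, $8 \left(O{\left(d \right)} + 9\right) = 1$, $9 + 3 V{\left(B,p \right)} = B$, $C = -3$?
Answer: $\frac{9322377}{8} \approx 1.1653 \cdot 10^{6}$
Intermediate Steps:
$V{\left(B,p \right)} = -3 + \frac{B}{3}$
$O{\left(d \right)} = - \frac{71}{8}$ ($O{\left(d \right)} = -9 + \frac{1}{8} \cdot 1 = -9 + \frac{1}{8} = - \frac{71}{8}$)
$K = -29$
$b{\left(N \right)} = \frac{161}{8}$ ($b{\left(N \right)} = - \frac{71}{8} - -29 = - \frac{71}{8} + 29 = \frac{161}{8}$)
$\left(-32194 + 8409\right) + \left(b{\left(-51 \right)} - 1424\right) \left(258 - 1105\right) = \left(-32194 + 8409\right) + \left(\frac{161}{8} - 1424\right) \left(258 - 1105\right) = -23785 - - \frac{9512657}{8} = -23785 + \frac{9512657}{8} = \frac{9322377}{8}$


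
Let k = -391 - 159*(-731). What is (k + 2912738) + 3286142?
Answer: 6314718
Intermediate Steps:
k = 115838 (k = -391 + 116229 = 115838)
(k + 2912738) + 3286142 = (115838 + 2912738) + 3286142 = 3028576 + 3286142 = 6314718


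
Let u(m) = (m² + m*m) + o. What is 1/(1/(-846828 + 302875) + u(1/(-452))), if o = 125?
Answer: 55565886856/6945736298801 ≈ 0.0080000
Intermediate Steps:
u(m) = 125 + 2*m² (u(m) = (m² + m*m) + 125 = (m² + m²) + 125 = 2*m² + 125 = 125 + 2*m²)
1/(1/(-846828 + 302875) + u(1/(-452))) = 1/(1/(-846828 + 302875) + (125 + 2*(1/(-452))²)) = 1/(1/(-543953) + (125 + 2*(-1/452)²)) = 1/(-1/543953 + (125 + 2*(1/204304))) = 1/(-1/543953 + (125 + 1/102152)) = 1/(-1/543953 + 12769001/102152) = 1/(6945736298801/55565886856) = 55565886856/6945736298801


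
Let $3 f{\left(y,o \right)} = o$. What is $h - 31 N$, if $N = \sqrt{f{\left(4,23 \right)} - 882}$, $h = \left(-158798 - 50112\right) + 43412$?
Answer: $-165498 - \frac{31 i \sqrt{7869}}{3} \approx -1.655 \cdot 10^{5} - 916.64 i$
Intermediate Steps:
$f{\left(y,o \right)} = \frac{o}{3}$
$h = -165498$ ($h = -208910 + 43412 = -165498$)
$N = \frac{i \sqrt{7869}}{3}$ ($N = \sqrt{\frac{1}{3} \cdot 23 - 882} = \sqrt{\frac{23}{3} - 882} = \sqrt{- \frac{2623}{3}} = \frac{i \sqrt{7869}}{3} \approx 29.569 i$)
$h - 31 N = -165498 - 31 \frac{i \sqrt{7869}}{3} = -165498 - \frac{31 i \sqrt{7869}}{3}$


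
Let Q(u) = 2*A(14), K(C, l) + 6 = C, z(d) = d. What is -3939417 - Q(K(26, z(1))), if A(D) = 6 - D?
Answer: -3939401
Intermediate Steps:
K(C, l) = -6 + C
Q(u) = -16 (Q(u) = 2*(6 - 1*14) = 2*(6 - 14) = 2*(-8) = -16)
-3939417 - Q(K(26, z(1))) = -3939417 - 1*(-16) = -3939417 + 16 = -3939401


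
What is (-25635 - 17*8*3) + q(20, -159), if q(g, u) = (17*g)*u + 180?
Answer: -79923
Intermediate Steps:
q(g, u) = 180 + 17*g*u (q(g, u) = 17*g*u + 180 = 180 + 17*g*u)
(-25635 - 17*8*3) + q(20, -159) = (-25635 - 17*8*3) + (180 + 17*20*(-159)) = (-25635 - 136*3) + (180 - 54060) = (-25635 - 408) - 53880 = -26043 - 53880 = -79923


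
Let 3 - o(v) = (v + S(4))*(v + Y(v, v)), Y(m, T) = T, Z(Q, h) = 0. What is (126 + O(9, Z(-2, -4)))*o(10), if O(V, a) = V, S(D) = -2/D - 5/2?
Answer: -18495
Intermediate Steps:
S(D) = -5/2 - 2/D (S(D) = -2/D - 5*1/2 = -2/D - 5/2 = -5/2 - 2/D)
o(v) = 3 - 2*v*(-3 + v) (o(v) = 3 - (v + (-5/2 - 2/4))*(v + v) = 3 - (v + (-5/2 - 2*1/4))*2*v = 3 - (v + (-5/2 - 1/2))*2*v = 3 - (v - 3)*2*v = 3 - (-3 + v)*2*v = 3 - 2*v*(-3 + v))
(126 + O(9, Z(-2, -4)))*o(10) = (126 + 9)*(3 - 2*10**2 + 6*10) = 135*(3 - 2*100 + 60) = 135*(3 - 200 + 60) = 135*(-137) = -18495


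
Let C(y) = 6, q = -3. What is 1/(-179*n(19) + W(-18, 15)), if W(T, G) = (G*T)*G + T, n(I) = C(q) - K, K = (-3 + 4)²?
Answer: -1/4963 ≈ -0.00020149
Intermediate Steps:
K = 1 (K = 1² = 1)
n(I) = 5 (n(I) = 6 - 1*1 = 6 - 1 = 5)
W(T, G) = T + T*G² (W(T, G) = T*G² + T = T + T*G²)
1/(-179*n(19) + W(-18, 15)) = 1/(-179*5 - 18*(1 + 15²)) = 1/(-895 - 18*(1 + 225)) = 1/(-895 - 18*226) = 1/(-895 - 4068) = 1/(-4963) = -1/4963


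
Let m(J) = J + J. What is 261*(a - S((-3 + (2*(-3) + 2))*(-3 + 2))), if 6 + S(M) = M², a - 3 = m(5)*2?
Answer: -5220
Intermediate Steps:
m(J) = 2*J
a = 23 (a = 3 + (2*5)*2 = 3 + 10*2 = 3 + 20 = 23)
S(M) = -6 + M²
261*(a - S((-3 + (2*(-3) + 2))*(-3 + 2))) = 261*(23 - (-6 + ((-3 + (2*(-3) + 2))*(-3 + 2))²)) = 261*(23 - (-6 + ((-3 + (-6 + 2))*(-1))²)) = 261*(23 - (-6 + ((-3 - 4)*(-1))²)) = 261*(23 - (-6 + (-7*(-1))²)) = 261*(23 - (-6 + 7²)) = 261*(23 - (-6 + 49)) = 261*(23 - 1*43) = 261*(23 - 43) = 261*(-20) = -5220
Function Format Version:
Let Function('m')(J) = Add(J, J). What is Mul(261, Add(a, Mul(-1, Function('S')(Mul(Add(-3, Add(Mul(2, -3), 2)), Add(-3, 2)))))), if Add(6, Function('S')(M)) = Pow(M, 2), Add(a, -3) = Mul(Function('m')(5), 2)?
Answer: -5220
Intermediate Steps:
Function('m')(J) = Mul(2, J)
a = 23 (a = Add(3, Mul(Mul(2, 5), 2)) = Add(3, Mul(10, 2)) = Add(3, 20) = 23)
Function('S')(M) = Add(-6, Pow(M, 2))
Mul(261, Add(a, Mul(-1, Function('S')(Mul(Add(-3, Add(Mul(2, -3), 2)), Add(-3, 2)))))) = Mul(261, Add(23, Mul(-1, Add(-6, Pow(Mul(Add(-3, Add(Mul(2, -3), 2)), Add(-3, 2)), 2))))) = Mul(261, Add(23, Mul(-1, Add(-6, Pow(Mul(Add(-3, Add(-6, 2)), -1), 2))))) = Mul(261, Add(23, Mul(-1, Add(-6, Pow(Mul(Add(-3, -4), -1), 2))))) = Mul(261, Add(23, Mul(-1, Add(-6, Pow(Mul(-7, -1), 2))))) = Mul(261, Add(23, Mul(-1, Add(-6, Pow(7, 2))))) = Mul(261, Add(23, Mul(-1, Add(-6, 49)))) = Mul(261, Add(23, Mul(-1, 43))) = Mul(261, Add(23, -43)) = Mul(261, -20) = -5220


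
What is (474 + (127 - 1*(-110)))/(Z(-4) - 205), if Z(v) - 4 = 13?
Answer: -711/188 ≈ -3.7819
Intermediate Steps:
Z(v) = 17 (Z(v) = 4 + 13 = 17)
(474 + (127 - 1*(-110)))/(Z(-4) - 205) = (474 + (127 - 1*(-110)))/(17 - 205) = (474 + (127 + 110))/(-188) = (474 + 237)*(-1/188) = 711*(-1/188) = -711/188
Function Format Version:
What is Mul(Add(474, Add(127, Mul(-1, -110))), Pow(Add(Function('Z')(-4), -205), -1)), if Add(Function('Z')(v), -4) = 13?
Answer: Rational(-711, 188) ≈ -3.7819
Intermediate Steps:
Function('Z')(v) = 17 (Function('Z')(v) = Add(4, 13) = 17)
Mul(Add(474, Add(127, Mul(-1, -110))), Pow(Add(Function('Z')(-4), -205), -1)) = Mul(Add(474, Add(127, Mul(-1, -110))), Pow(Add(17, -205), -1)) = Mul(Add(474, Add(127, 110)), Pow(-188, -1)) = Mul(Add(474, 237), Rational(-1, 188)) = Mul(711, Rational(-1, 188)) = Rational(-711, 188)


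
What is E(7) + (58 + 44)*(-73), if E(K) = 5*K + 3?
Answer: -7408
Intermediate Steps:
E(K) = 3 + 5*K
E(7) + (58 + 44)*(-73) = (3 + 5*7) + (58 + 44)*(-73) = (3 + 35) + 102*(-73) = 38 - 7446 = -7408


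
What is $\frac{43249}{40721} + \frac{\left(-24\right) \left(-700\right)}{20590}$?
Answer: $\frac{157460971}{83844539} \approx 1.878$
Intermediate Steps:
$\frac{43249}{40721} + \frac{\left(-24\right) \left(-700\right)}{20590} = 43249 \cdot \frac{1}{40721} + 16800 \cdot \frac{1}{20590} = \frac{43249}{40721} + \frac{1680}{2059} = \frac{157460971}{83844539}$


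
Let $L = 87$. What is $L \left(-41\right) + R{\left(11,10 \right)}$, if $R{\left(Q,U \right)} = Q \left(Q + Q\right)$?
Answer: $-3325$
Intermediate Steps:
$R{\left(Q,U \right)} = 2 Q^{2}$ ($R{\left(Q,U \right)} = Q 2 Q = 2 Q^{2}$)
$L \left(-41\right) + R{\left(11,10 \right)} = 87 \left(-41\right) + 2 \cdot 11^{2} = -3567 + 2 \cdot 121 = -3567 + 242 = -3325$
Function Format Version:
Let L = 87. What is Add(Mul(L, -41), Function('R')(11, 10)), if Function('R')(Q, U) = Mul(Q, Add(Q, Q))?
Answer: -3325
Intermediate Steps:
Function('R')(Q, U) = Mul(2, Pow(Q, 2)) (Function('R')(Q, U) = Mul(Q, Mul(2, Q)) = Mul(2, Pow(Q, 2)))
Add(Mul(L, -41), Function('R')(11, 10)) = Add(Mul(87, -41), Mul(2, Pow(11, 2))) = Add(-3567, Mul(2, 121)) = Add(-3567, 242) = -3325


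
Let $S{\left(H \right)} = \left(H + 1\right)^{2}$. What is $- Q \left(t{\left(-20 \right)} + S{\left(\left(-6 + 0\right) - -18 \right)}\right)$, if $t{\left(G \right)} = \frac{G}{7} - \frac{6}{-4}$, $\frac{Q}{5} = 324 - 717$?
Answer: $\frac{4611855}{14} \approx 3.2942 \cdot 10^{5}$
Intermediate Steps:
$Q = -1965$ ($Q = 5 \left(324 - 717\right) = 5 \left(-393\right) = -1965$)
$t{\left(G \right)} = \frac{3}{2} + \frac{G}{7}$ ($t{\left(G \right)} = G \frac{1}{7} - - \frac{3}{2} = \frac{G}{7} + \frac{3}{2} = \frac{3}{2} + \frac{G}{7}$)
$S{\left(H \right)} = \left(1 + H\right)^{2}$
$- Q \left(t{\left(-20 \right)} + S{\left(\left(-6 + 0\right) - -18 \right)}\right) = - \left(-1965\right) \left(\left(\frac{3}{2} + \frac{1}{7} \left(-20\right)\right) + \left(1 + \left(\left(-6 + 0\right) - -18\right)\right)^{2}\right) = - \left(-1965\right) \left(\left(\frac{3}{2} - \frac{20}{7}\right) + \left(1 + \left(-6 + 18\right)\right)^{2}\right) = - \left(-1965\right) \left(- \frac{19}{14} + \left(1 + 12\right)^{2}\right) = - \left(-1965\right) \left(- \frac{19}{14} + 13^{2}\right) = - \left(-1965\right) \left(- \frac{19}{14} + 169\right) = - \frac{\left(-1965\right) 2347}{14} = \left(-1\right) \left(- \frac{4611855}{14}\right) = \frac{4611855}{14}$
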